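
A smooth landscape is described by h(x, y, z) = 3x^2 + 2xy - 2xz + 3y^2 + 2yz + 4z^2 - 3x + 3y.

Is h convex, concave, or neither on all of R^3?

h is quadratic, so its Hessian is the constant matrix H = [[6, 2, -2], [2, 6, 2], [-2, 2, 8]].
Leading principal minors: 6, 32, 192.
All positive ⇒ H ≻ 0 ⇒ convex.

convex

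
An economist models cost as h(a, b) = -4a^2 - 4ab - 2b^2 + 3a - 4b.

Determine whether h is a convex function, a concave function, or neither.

concave

h is quadratic, so its Hessian is the constant matrix H = [[-8, -4], [-4, -4]].
det(H) = 16, tr(H) = -12.
det(H) > 0 and tr(H) < 0, so H is negative definite everywhere: concave.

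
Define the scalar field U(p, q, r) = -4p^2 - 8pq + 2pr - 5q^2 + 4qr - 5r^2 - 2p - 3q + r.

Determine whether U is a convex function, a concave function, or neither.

U is quadratic, so its Hessian is the constant matrix H = [[-8, -8, 2], [-8, -10, 4], [2, 4, -10]].
Leading principal minors: -8, 16, -120.
Signs alternate −, +, − ⇒ H ≺ 0 ⇒ concave.

concave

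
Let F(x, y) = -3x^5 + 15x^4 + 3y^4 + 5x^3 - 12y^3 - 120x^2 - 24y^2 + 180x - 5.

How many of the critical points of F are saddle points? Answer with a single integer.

F separates as a function of x plus a function of y, so ∇F=0 decouples.
∂F/∂x = -15(x - 3)(x - 2)(x - 1)(x + 2) = 0 at x ∈ {-2, 1, 2, 3}; ∂F/∂y = 12y(y - 4)(y + 1) = 0 at y ∈ {-1, 0, 4}.
The Hessian is diagonal: diag(F_xx, F_yy). Second derivatives: F_xx(-2)=900, F_xx(1)=-90, F_xx(2)=60, F_xx(3)=-150; F_yy(-1)=60, F_yy(0)=-48, F_yy(4)=240.
Saddle points occur where the two diagonal entries have opposite signs: (-2, 0), (1, -1), (1, 4), (2, 0), (3, -1), (3, 4). Count: 6.

6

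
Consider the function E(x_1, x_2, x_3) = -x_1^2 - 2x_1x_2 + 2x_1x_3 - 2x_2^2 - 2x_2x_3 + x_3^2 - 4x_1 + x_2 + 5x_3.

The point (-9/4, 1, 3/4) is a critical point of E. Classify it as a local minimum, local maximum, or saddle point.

The Hessian is constant: H = [[-2, -2, 2], [-2, -4, -2], [2, -2, 2]].
Leading principal minors: Δ₁ = -2, Δ₂ = 4, Δ₃ = 48.
The minors fit neither the all-positive nor the alternating-sign pattern, so H is indefinite: a saddle point.

saddle point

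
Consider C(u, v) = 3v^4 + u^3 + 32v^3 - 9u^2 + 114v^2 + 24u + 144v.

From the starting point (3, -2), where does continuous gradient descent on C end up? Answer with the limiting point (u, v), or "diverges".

(4, -1)

C is separable, so gradient descent decouples: u follows -∂C/∂u, v follows -∂C/∂v.
∂C/∂u = 3(u - 4)(u - 2); at u=3 this is -3, so u increases.
∂C/∂v = 12(v + 1)(v + 3)(v + 4); at v=-2 this is -24, so v increases.
u converges to its nearest critical value 4 (a local min of the u-part); v converges to -1. The iterate converges to (4, -1).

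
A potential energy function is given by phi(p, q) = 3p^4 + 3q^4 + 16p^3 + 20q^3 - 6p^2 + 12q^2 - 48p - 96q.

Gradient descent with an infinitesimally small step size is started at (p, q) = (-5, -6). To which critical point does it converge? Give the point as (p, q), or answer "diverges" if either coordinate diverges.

(-4, -4)

phi is separable, so gradient descent decouples: p follows -∂phi/∂p, q follows -∂phi/∂q.
∂phi/∂p = 12(p - 1)(p + 1)(p + 4); at p=-5 this is -288, so p increases.
∂phi/∂q = 12(q - 1)(q + 2)(q + 4); at q=-6 this is -672, so q increases.
p converges to its nearest critical value -4 (a local min of the p-part); q converges to -4. The iterate converges to (-4, -4).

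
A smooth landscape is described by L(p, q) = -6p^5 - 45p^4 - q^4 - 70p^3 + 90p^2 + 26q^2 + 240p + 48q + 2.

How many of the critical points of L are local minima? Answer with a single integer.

2

L separates as a function of p plus a function of q, so ∇L=0 decouples.
∂L/∂p = -30(p - 1)(p + 1)(p + 2)(p + 4) = 0 at p ∈ {-4, -2, -1, 1}; ∂L/∂q = -4(q - 4)(q + 1)(q + 3) = 0 at q ∈ {-3, -1, 4}.
The Hessian is diagonal: diag(L_pp, L_qq). Second derivatives: L_pp(-4)=900, L_pp(-2)=-180, L_pp(-1)=180, L_pp(1)=-900; L_qq(-3)=-56, L_qq(-1)=40, L_qq(4)=-140.
Local minima occur where both diagonal entries positive: (-4, -1), (-1, -1). Count: 2.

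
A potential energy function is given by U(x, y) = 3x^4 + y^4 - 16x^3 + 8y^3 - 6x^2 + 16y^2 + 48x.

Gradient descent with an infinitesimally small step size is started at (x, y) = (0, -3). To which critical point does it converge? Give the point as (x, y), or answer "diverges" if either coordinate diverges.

(-1, -4)

U is separable, so gradient descent decouples: x follows -∂U/∂x, y follows -∂U/∂y.
∂U/∂x = 12(x - 4)(x - 1)(x + 1); at x=0 this is 48, so x decreases.
∂U/∂y = 4y(y + 2)(y + 4); at y=-3 this is 12, so y decreases.
x converges to its nearest critical value -1 (a local min of the x-part); y converges to -4. The iterate converges to (-1, -4).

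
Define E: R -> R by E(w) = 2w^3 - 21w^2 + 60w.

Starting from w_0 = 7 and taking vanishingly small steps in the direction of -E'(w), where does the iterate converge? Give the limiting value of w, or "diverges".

E'(w) = 6(w - 5)(w - 2), so E'(7) = 60.
Gradient descent moves in the -E' direction, i.e. w is decreasing.
The nearest critical point in that direction is w = 5, where E'' = 18 > 0 (a local minimum). The iterate converges there.

5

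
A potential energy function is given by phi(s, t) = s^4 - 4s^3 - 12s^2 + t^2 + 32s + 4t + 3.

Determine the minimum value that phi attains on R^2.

phi(s,t) separates as P(s) + Q(t) + 3, so its minimum is min P + min Q + 3.
P'(s) = 4(s - 4)(s - 1)(s + 2) vanishes at s ∈ {-2, 1, 4}; Q'(t) = 2(t + 2) vanishes at t ∈ {-2}.
Local minima of P (where P''>0): P(-2)=-64, P(4)=-64. Local minima of Q: Q(-2)=-4.
So the global minimum of phi is P(-2) + Q(-2) + 3 = -64 − 4 + 3 = -65, attained at (-2, -2).

-65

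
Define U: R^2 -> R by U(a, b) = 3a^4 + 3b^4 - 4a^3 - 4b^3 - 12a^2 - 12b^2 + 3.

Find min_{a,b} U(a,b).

U(a,b) separates as P(a) + Q(b) + 3, so its minimum is min P + min Q + 3.
P'(a) = 12a(a - 2)(a + 1) vanishes at a ∈ {-1, 0, 2}; Q'(b) = 12b(b - 2)(b + 1) vanishes at b ∈ {-1, 0, 2}.
Local minima of P (where P''>0): P(-1)=-5, P(2)=-32. Local minima of Q: Q(-1)=-5, Q(2)=-32.
So the global minimum of U is P(2) + Q(2) + 3 = -32 − 32 + 3 = -61, attained at (2, 2).

-61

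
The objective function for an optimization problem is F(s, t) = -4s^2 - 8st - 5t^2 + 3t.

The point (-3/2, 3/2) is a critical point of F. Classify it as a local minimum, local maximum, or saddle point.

local maximum

The Hessian of F is constant: H = [[-8, -8], [-8, -10]].
det(H) = (-8)·(-10) − (-8)² = 16.
det(H) > 0 and tr(H) = -18 < 0, so H is negative definite and the point is a local maximum.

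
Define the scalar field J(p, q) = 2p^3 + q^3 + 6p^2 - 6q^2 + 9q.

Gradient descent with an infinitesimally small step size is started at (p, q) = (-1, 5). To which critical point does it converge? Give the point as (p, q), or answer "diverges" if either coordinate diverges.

(0, 3)

J is separable, so gradient descent decouples: p follows -∂J/∂p, q follows -∂J/∂q.
∂J/∂p = 6p(p + 2); at p=-1 this is -6, so p increases.
∂J/∂q = 3(q - 3)(q - 1); at q=5 this is 24, so q decreases.
p converges to its nearest critical value 0 (a local min of the p-part); q converges to 3. The iterate converges to (0, 3).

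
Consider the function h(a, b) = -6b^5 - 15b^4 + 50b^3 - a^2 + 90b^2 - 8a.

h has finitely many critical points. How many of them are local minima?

h separates as a function of a plus a function of b, so ∇h=0 decouples.
∂h/∂a = -2(a + 4) = 0 at a ∈ {-4}; ∂h/∂b = -30b(b - 2)(b + 1)(b + 3) = 0 at b ∈ {-3, -1, 0, 2}.
The Hessian is diagonal: diag(h_aa, h_bb). Second derivatives: h_aa(-4)=-2; h_bb(-3)=900, h_bb(-1)=-180, h_bb(0)=180, h_bb(2)=-900.
Local minima occur where both diagonal entries positive: none. Count: 0.

0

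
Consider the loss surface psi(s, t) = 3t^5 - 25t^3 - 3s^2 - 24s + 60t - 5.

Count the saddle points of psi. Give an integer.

2

psi separates as a function of s plus a function of t, so ∇psi=0 decouples.
∂psi/∂s = -6(s + 4) = 0 at s ∈ {-4}; ∂psi/∂t = 15(t - 2)(t - 1)(t + 1)(t + 2) = 0 at t ∈ {-2, -1, 1, 2}.
The Hessian is diagonal: diag(psi_ss, psi_tt). Second derivatives: psi_ss(-4)=-6; psi_tt(-2)=-180, psi_tt(-1)=90, psi_tt(1)=-90, psi_tt(2)=180.
Saddle points occur where the two diagonal entries have opposite signs: (-4, -1), (-4, 2). Count: 2.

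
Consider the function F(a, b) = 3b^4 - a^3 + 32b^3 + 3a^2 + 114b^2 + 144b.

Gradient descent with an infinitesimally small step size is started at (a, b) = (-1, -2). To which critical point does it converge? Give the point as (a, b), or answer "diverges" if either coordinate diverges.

F is separable, so gradient descent decouples: a follows -∂F/∂a, b follows -∂F/∂b.
∂F/∂a = -3a(a - 2); at a=-1 this is -9, so a increases.
∂F/∂b = 12(b + 1)(b + 3)(b + 4); at b=-2 this is -24, so b increases.
a converges to its nearest critical value 0 (a local min of the a-part); b converges to -1. The iterate converges to (0, -1).

(0, -1)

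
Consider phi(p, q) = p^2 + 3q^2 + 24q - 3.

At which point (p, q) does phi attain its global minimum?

phi(p,q) separates as A(p) + B(q) − 3, so its minimum is min A + min B − 3.
A'(p) = 2p vanishes at p ∈ {0}; B'(q) = 6q + 24 vanishes at q ∈ {-4}.
Local minima of A (where A''>0): A(0)=0. Local minima of B: B(-4)=-48.
So the global minimum of phi is A(0) + B(-4) − 3 = 0 − 48 − 3 = -51, attained at (0, -4).

(0, -4)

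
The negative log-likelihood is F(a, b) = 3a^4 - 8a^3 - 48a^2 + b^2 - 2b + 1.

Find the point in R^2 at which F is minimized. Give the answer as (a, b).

F(a,b) separates as P(a) + Q(b) + 1, so its minimum is min P + min Q + 1.
P'(a) = 12a(a - 4)(a + 2) vanishes at a ∈ {-2, 0, 4}; Q'(b) = 2b - 2 vanishes at b ∈ {1}.
Local minima of P (where P''>0): P(-2)=-80, P(4)=-512. Local minima of Q: Q(1)=-1.
So the global minimum of F is P(4) + Q(1) + 1 = -512 − 1 + 1 = -512, attained at (4, 1).

(4, 1)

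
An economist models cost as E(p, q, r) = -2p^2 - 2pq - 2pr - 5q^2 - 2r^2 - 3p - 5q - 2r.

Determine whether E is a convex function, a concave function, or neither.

E is quadratic, so its Hessian is the constant matrix H = [[-4, -2, -2], [-2, -10, 0], [-2, 0, -4]].
Leading principal minors: -4, 36, -104.
Signs alternate −, +, − ⇒ H ≺ 0 ⇒ concave.

concave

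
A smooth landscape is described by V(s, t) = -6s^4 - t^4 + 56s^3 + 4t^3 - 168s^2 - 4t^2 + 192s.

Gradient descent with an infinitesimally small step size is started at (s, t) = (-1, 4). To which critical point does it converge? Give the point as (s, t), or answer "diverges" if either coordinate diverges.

V is separable, so gradient descent decouples: s follows -∂V/∂s, t follows -∂V/∂t.
∂V/∂s = -24(s - 4)(s - 2)(s - 1); at s=-1 this is 720, so s decreases.
∂V/∂t = -4t(t - 2)(t - 1); at t=4 this is -96, so t increases.
The s-coordinate has no critical point in that direction and runs off to infinity.

diverges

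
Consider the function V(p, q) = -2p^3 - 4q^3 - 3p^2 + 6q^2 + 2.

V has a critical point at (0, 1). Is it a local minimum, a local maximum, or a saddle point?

The mixed partial ∂²V/∂p∂q is 0, so the Hessian at any point is diag(V_pp, V_qq) = diag(-6(2p + 1), 12(-2q + 1)).
At (0, 1): H = diag(-6, -12).
Both eigenvalues are negative, so H is negative definite: a local maximum.

local maximum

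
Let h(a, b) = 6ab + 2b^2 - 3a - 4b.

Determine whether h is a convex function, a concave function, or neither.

neither

h is quadratic, so its Hessian is the constant matrix H = [[0, 6], [6, 4]].
det(H) = -36, tr(H) = 4.
det(H) < 0, so H is indefinite: neither convex nor concave.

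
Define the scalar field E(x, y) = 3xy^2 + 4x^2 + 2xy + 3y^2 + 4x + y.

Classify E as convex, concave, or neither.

The term 3xy^2 is cubic, so the Hessian is not constant.
∂²E/∂y² = 6x + 6, which takes both signs as x varies (negative for sufficiently negative x). A diagonal entry of the Hessian changing sign means the Hessian is neither positive- nor negative-semidefinite on all of R^2.

neither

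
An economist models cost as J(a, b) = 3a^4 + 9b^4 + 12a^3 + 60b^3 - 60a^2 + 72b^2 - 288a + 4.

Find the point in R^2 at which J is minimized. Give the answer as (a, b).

J(a,b) separates as P(a) + Q(b) + 4, so its minimum is min P + min Q + 4.
P'(a) = 12(a - 3)(a + 2)(a + 4) vanishes at a ∈ {-4, -2, 3}; Q'(b) = 36b(b + 1)(b + 4) vanishes at b ∈ {-4, -1, 0}.
Local minima of P (where P''>0): P(-4)=192, P(3)=-837. Local minima of Q: Q(-4)=-384, Q(0)=0.
So the global minimum of J is P(3) + Q(-4) + 4 = -837 − 384 + 4 = -1217, attained at (3, -4).

(3, -4)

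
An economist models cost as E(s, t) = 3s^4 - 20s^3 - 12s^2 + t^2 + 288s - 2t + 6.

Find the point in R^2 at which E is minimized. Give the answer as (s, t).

E(s,t) separates as P(s) + Q(t) + 6, so its minimum is min P + min Q + 6.
P'(s) = 12(s - 4)(s - 3)(s + 2) vanishes at s ∈ {-2, 3, 4}; Q'(t) = 2(t - 1) vanishes at t ∈ {1}.
Local minima of P (where P''>0): P(-2)=-416, P(4)=448. Local minima of Q: Q(1)=-1.
So the global minimum of E is P(-2) + Q(1) + 6 = -416 − 1 + 6 = -411, attained at (-2, 1).

(-2, 1)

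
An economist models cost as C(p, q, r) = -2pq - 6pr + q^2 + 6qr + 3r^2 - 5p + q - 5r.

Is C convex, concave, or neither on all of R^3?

C is quadratic, so its Hessian is the constant matrix H = [[0, -2, -6], [-2, 2, 6], [-6, 6, 6]].
Leading principal minors: 0, -4, 48.
Neither pattern holds ⇒ H is indefinite ⇒ neither convex nor concave.

neither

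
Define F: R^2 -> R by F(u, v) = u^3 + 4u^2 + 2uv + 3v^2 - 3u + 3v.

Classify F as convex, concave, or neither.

The term u^3 is cubic, so the Hessian is not constant.
∂²F/∂u² = 6u + 8, which takes both signs as u varies (negative for sufficiently negative u). A diagonal entry of the Hessian changing sign means the Hessian is neither positive- nor negative-semidefinite on all of R^2.

neither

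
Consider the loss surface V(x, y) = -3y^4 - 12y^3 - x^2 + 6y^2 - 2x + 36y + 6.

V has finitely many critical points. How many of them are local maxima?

V separates as a function of x plus a function of y, so ∇V=0 decouples.
∂V/∂x = -2(x + 1) = 0 at x ∈ {-1}; ∂V/∂y = -12(y - 1)(y + 1)(y + 3) = 0 at y ∈ {-3, -1, 1}.
The Hessian is diagonal: diag(V_xx, V_yy). Second derivatives: V_xx(-1)=-2; V_yy(-3)=-96, V_yy(-1)=48, V_yy(1)=-96.
Local maxima occur where both diagonal entries negative: (-1, -3), (-1, 1). Count: 2.

2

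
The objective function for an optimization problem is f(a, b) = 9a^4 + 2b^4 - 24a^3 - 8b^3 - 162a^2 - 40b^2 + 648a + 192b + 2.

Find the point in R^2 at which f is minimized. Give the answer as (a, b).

f(a,b) separates as P(a) + Q(b) + 2, so its minimum is min P + min Q + 2.
P'(a) = 36(a - 3)(a - 2)(a + 3) vanishes at a ∈ {-3, 2, 3}; Q'(b) = 8(b - 4)(b - 2)(b + 3) vanishes at b ∈ {-3, 2, 4}.
Local minima of P (where P''>0): P(-3)=-2025, P(3)=567. Local minima of Q: Q(-3)=-558, Q(4)=128.
So the global minimum of f is P(-3) + Q(-3) + 2 = -2025 − 558 + 2 = -2581, attained at (-3, -3).

(-3, -3)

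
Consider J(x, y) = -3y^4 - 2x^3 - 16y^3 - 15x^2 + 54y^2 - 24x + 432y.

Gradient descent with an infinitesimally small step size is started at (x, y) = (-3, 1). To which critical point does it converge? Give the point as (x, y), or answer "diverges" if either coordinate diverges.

J is separable, so gradient descent decouples: x follows -∂J/∂x, y follows -∂J/∂y.
∂J/∂x = -6(x + 1)(x + 4); at x=-3 this is 12, so x decreases.
∂J/∂y = -12(y - 3)(y + 3)(y + 4); at y=1 this is 480, so y decreases.
x converges to its nearest critical value -4 (a local min of the x-part); y converges to -3. The iterate converges to (-4, -3).

(-4, -3)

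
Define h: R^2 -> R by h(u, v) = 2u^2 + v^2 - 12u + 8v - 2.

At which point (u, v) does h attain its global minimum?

h(u,v) separates as P(u) + Q(v) − 2, so its minimum is min P + min Q − 2.
P'(u) = 4u - 12 vanishes at u ∈ {3}; Q'(v) = 2v + 8 vanishes at v ∈ {-4}.
Local minima of P (where P''>0): P(3)=-18. Local minima of Q: Q(-4)=-16.
So the global minimum of h is P(3) + Q(-4) − 2 = -18 − 16 − 2 = -36, attained at (3, -4).

(3, -4)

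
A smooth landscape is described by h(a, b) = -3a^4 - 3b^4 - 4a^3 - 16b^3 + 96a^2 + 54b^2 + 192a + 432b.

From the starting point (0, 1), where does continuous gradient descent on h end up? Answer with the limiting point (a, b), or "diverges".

h is separable, so gradient descent decouples: a follows -∂h/∂a, b follows -∂h/∂b.
∂h/∂a = -12(a - 4)(a + 1)(a + 4); at a=0 this is 192, so a decreases.
∂h/∂b = -12(b - 3)(b + 3)(b + 4); at b=1 this is 480, so b decreases.
a converges to its nearest critical value -1 (a local min of the a-part); b converges to -3. The iterate converges to (-1, -3).

(-1, -3)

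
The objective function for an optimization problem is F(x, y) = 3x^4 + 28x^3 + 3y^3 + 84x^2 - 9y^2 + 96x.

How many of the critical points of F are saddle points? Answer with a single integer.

F separates as a function of x plus a function of y, so ∇F=0 decouples.
∂F/∂x = 12(x + 1)(x + 2)(x + 4) = 0 at x ∈ {-4, -2, -1}; ∂F/∂y = 9y(y - 2) = 0 at y ∈ {0, 2}.
The Hessian is diagonal: diag(F_xx, F_yy). Second derivatives: F_xx(-4)=72, F_xx(-2)=-24, F_xx(-1)=36; F_yy(0)=-18, F_yy(2)=18.
Saddle points occur where the two diagonal entries have opposite signs: (-4, 0), (-2, 2), (-1, 0). Count: 3.

3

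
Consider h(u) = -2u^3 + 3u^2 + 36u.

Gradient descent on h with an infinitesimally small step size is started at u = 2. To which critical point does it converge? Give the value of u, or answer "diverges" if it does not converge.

-2

h'(u) = -6(u - 3)(u + 2), so h'(2) = 24.
Gradient descent moves in the -h' direction, i.e. u is decreasing.
The nearest critical point in that direction is u = -2, where h'' = 30 > 0 (a local minimum). The iterate converges there.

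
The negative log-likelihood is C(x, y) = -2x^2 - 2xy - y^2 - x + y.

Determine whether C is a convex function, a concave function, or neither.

C is quadratic, so its Hessian is the constant matrix H = [[-4, -2], [-2, -2]].
det(H) = 4, tr(H) = -6.
det(H) > 0 and tr(H) < 0, so H is negative definite everywhere: concave.

concave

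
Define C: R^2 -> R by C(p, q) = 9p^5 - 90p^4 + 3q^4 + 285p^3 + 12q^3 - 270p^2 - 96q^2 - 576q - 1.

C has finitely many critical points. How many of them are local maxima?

C separates as a function of p plus a function of q, so ∇C=0 decouples.
∂C/∂p = 45p(p - 4)(p - 3)(p - 1) = 0 at p ∈ {0, 1, 3, 4}; ∂C/∂q = 12(q - 4)(q + 3)(q + 4) = 0 at q ∈ {-4, -3, 4}.
The Hessian is diagonal: diag(C_pp, C_qq). Second derivatives: C_pp(0)=-540, C_pp(1)=270, C_pp(3)=-270, C_pp(4)=540; C_qq(-4)=96, C_qq(-3)=-84, C_qq(4)=672.
Local maxima occur where both diagonal entries negative: (0, -3), (3, -3). Count: 2.

2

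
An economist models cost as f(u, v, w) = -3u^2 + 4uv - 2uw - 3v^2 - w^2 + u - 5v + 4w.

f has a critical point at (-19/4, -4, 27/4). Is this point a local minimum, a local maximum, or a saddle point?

The Hessian is constant: H = [[-6, 4, -2], [4, -6, 0], [-2, 0, -2]].
Leading principal minors: Δ₁ = -6, Δ₂ = 20, Δ₃ = -16.
The minors alternate sign starting negative (−, +, −), so H is negative definite: a local maximum.

local maximum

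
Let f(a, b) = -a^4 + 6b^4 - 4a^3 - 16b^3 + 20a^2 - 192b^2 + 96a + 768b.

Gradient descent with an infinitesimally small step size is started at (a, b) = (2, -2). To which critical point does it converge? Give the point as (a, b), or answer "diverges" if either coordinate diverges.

f is separable, so gradient descent decouples: a follows -∂f/∂a, b follows -∂f/∂b.
∂f/∂a = -4(a - 3)(a + 2)(a + 4); at a=2 this is 96, so a decreases.
∂f/∂b = 24(b - 4)(b - 2)(b + 4); at b=-2 this is 1152, so b decreases.
a converges to its nearest critical value -2 (a local min of the a-part); b converges to -4. The iterate converges to (-2, -4).

(-2, -4)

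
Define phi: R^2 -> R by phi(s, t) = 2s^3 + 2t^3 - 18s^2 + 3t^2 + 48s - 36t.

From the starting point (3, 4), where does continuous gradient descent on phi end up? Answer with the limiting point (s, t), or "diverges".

(4, 2)

phi is separable, so gradient descent decouples: s follows -∂phi/∂s, t follows -∂phi/∂t.
∂phi/∂s = 6(s - 4)(s - 2); at s=3 this is -6, so s increases.
∂phi/∂t = 6(t - 2)(t + 3); at t=4 this is 84, so t decreases.
s converges to its nearest critical value 4 (a local min of the s-part); t converges to 2. The iterate converges to (4, 2).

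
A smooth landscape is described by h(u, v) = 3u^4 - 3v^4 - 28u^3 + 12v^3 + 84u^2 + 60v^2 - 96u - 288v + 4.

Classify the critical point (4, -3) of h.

saddle point

The mixed partial ∂²h/∂u∂v is 0, so the Hessian at any point is diag(h_uu, h_vv) = diag(12(3u^2 - 14u + 14), 12(-3v^2 + 6v + 10)).
At (4, -3): H = diag(72, -420).
The eigenvalues have opposite signs, so H is indefinite: a saddle point.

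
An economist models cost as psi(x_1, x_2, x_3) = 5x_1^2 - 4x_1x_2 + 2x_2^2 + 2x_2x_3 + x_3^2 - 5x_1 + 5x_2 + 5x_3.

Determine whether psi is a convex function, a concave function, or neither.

psi is quadratic, so its Hessian is the constant matrix H = [[10, -4, 0], [-4, 4, 2], [0, 2, 2]].
Leading principal minors: 10, 24, 8.
All positive ⇒ H ≻ 0 ⇒ convex.

convex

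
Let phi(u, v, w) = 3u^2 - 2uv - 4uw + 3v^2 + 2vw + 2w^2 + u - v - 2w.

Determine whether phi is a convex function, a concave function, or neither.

phi is quadratic, so its Hessian is the constant matrix H = [[6, -2, -4], [-2, 6, 2], [-4, 2, 4]].
Leading principal minors: 6, 32, 40.
All positive ⇒ H ≻ 0 ⇒ convex.

convex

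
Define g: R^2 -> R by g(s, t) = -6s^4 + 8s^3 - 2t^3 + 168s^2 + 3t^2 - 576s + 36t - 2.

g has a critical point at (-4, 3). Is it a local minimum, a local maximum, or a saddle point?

The mixed partial ∂²g/∂s∂t is 0, so the Hessian at any point is diag(g_ss, g_tt) = diag(24(-3s^2 + 2s + 14), 6(-2t + 1)).
At (-4, 3): H = diag(-1008, -30).
Both eigenvalues are negative, so H is negative definite: a local maximum.

local maximum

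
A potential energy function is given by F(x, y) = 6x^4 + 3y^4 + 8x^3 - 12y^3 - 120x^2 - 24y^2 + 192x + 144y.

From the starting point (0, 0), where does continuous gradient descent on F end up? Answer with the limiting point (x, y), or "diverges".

(-4, -2)

F is separable, so gradient descent decouples: x follows -∂F/∂x, y follows -∂F/∂y.
∂F/∂x = 24(x - 2)(x - 1)(x + 4); at x=0 this is 192, so x decreases.
∂F/∂y = 12(y - 3)(y - 2)(y + 2); at y=0 this is 144, so y decreases.
x converges to its nearest critical value -4 (a local min of the x-part); y converges to -2. The iterate converges to (-4, -2).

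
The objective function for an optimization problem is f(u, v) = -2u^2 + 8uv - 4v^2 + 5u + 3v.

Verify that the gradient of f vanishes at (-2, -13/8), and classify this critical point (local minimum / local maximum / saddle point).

saddle point

∇f = (-4u + 8v + 5, 8u - 8v + 3); substituting (-2, -13/8) gives ∇f = (0, 0), so (-2, -13/8) is indeed a critical point.
The Hessian of f is constant: H = [[-4, 8], [8, -8]].
det(H) = (-4)·(-8) − 8² = -32.
Since det(H) < 0, H is indefinite and the critical point is a saddle point.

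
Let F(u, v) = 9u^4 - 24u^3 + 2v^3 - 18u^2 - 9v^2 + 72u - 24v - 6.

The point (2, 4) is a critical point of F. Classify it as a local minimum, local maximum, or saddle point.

The mixed partial ∂²F/∂u∂v is 0, so the Hessian at any point is diag(F_uu, F_vv) = diag(36(3u^2 - 4u - 1), 6(2v - 3)).
At (2, 4): H = diag(108, 30).
Both eigenvalues are positive, so H is positive definite: a local minimum.

local minimum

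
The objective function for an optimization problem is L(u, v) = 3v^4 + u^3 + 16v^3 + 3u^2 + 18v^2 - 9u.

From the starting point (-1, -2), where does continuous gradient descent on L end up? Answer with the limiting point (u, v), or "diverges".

(1, -3)

L is separable, so gradient descent decouples: u follows -∂L/∂u, v follows -∂L/∂v.
∂L/∂u = 3(u - 1)(u + 3); at u=-1 this is -12, so u increases.
∂L/∂v = 12v(v + 1)(v + 3); at v=-2 this is 24, so v decreases.
u converges to its nearest critical value 1 (a local min of the u-part); v converges to -3. The iterate converges to (1, -3).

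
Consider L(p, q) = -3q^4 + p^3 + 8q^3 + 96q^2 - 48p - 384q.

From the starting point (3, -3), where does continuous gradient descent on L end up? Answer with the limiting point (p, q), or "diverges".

L is separable, so gradient descent decouples: p follows -∂L/∂p, q follows -∂L/∂q.
∂L/∂p = 3(p - 4)(p + 4); at p=3 this is -21, so p increases.
∂L/∂q = -12(q - 4)(q - 2)(q + 4); at q=-3 this is -420, so q increases.
p converges to its nearest critical value 4 (a local min of the p-part); q converges to 2. The iterate converges to (4, 2).

(4, 2)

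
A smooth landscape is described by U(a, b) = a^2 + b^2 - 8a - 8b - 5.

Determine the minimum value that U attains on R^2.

U(a,b) separates as P(a) + Q(b) − 5, so its minimum is min P + min Q − 5.
P'(a) = 2a - 8 vanishes at a ∈ {4}; Q'(b) = 2b - 8 vanishes at b ∈ {4}.
Local minima of P (where P''>0): P(4)=-16. Local minima of Q: Q(4)=-16.
So the global minimum of U is P(4) + Q(4) − 5 = -16 − 16 − 5 = -37, attained at (4, 4).

-37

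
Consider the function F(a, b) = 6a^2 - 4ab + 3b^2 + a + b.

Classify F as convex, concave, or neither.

convex

F is quadratic, so its Hessian is the constant matrix H = [[12, -4], [-4, 6]].
det(H) = 56, tr(H) = 18.
det(H) > 0 and tr(H) > 0, so H is positive definite everywhere: convex.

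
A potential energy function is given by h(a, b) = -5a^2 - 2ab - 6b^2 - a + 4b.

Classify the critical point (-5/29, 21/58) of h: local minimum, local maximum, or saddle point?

The Hessian of h is constant: H = [[-10, -2], [-2, -12]].
det(H) = (-10)·(-12) − (-2)² = 116.
det(H) > 0 and tr(H) = -22 < 0, so H is negative definite and the point is a local maximum.

local maximum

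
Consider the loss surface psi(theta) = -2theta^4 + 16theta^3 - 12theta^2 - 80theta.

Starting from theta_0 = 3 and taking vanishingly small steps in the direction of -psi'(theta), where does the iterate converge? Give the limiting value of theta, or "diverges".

psi'(theta) = -8(theta - 5)(theta - 2)(theta + 1), so psi'(3) = 64.
Gradient descent moves in the -psi' direction, i.e. theta is decreasing.
The nearest critical point in that direction is theta = 2, where psi'' = 72 > 0 (a local minimum). The iterate converges there.

2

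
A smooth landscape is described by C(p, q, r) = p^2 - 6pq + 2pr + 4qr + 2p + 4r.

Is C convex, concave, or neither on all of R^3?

neither

C is quadratic, so its Hessian is the constant matrix H = [[2, -6, 2], [-6, 0, 4], [2, 4, 0]].
Leading principal minors: 2, -36, -128.
Neither pattern holds ⇒ H is indefinite ⇒ neither convex nor concave.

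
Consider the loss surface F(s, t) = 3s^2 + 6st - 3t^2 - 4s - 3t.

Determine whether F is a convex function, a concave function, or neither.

neither

F is quadratic, so its Hessian is the constant matrix H = [[6, 6], [6, -6]].
det(H) = -72, tr(H) = 0.
det(H) < 0, so H is indefinite: neither convex nor concave.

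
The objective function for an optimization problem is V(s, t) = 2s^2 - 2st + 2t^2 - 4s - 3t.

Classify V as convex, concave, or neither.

convex

V is quadratic, so its Hessian is the constant matrix H = [[4, -2], [-2, 4]].
det(H) = 12, tr(H) = 8.
det(H) > 0 and tr(H) > 0, so H is positive definite everywhere: convex.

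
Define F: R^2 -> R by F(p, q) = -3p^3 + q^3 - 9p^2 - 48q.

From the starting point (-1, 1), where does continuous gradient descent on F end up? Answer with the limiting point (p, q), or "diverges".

F is separable, so gradient descent decouples: p follows -∂F/∂p, q follows -∂F/∂q.
∂F/∂p = -9p(p + 2); at p=-1 this is 9, so p decreases.
∂F/∂q = 3(q - 4)(q + 4); at q=1 this is -45, so q increases.
p converges to its nearest critical value -2 (a local min of the p-part); q converges to 4. The iterate converges to (-2, 4).

(-2, 4)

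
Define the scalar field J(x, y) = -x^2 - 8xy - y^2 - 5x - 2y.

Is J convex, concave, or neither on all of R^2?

J is quadratic, so its Hessian is the constant matrix H = [[-2, -8], [-8, -2]].
det(H) = -60, tr(H) = -4.
det(H) < 0, so H is indefinite: neither convex nor concave.

neither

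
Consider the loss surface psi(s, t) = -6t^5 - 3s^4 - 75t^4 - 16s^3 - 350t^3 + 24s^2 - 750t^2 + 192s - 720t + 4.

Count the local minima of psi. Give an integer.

psi separates as a function of s plus a function of t, so ∇psi=0 decouples.
∂psi/∂s = -12(s - 2)(s + 2)(s + 4) = 0 at s ∈ {-4, -2, 2}; ∂psi/∂t = -30(t + 1)(t + 2)(t + 3)(t + 4) = 0 at t ∈ {-4, -3, -2, -1}.
The Hessian is diagonal: diag(psi_ss, psi_tt). Second derivatives: psi_ss(-4)=-144, psi_ss(-2)=96, psi_ss(2)=-288; psi_tt(-4)=180, psi_tt(-3)=-60, psi_tt(-2)=60, psi_tt(-1)=-180.
Local minima occur where both diagonal entries positive: (-2, -4), (-2, -2). Count: 2.

2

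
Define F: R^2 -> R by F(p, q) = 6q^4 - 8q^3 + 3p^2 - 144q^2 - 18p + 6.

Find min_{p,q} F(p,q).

F(p,q) separates as A(p) + B(q) + 6, so its minimum is min A + min B + 6.
A'(p) = 6p - 18 vanishes at p ∈ {3}; B'(q) = 24q(q - 4)(q + 3) vanishes at q ∈ {-3, 0, 4}.
Local minima of A (where A''>0): A(3)=-27. Local minima of B: B(-3)=-594, B(4)=-1280.
So the global minimum of F is A(3) + B(4) + 6 = -27 − 1280 + 6 = -1301, attained at (3, 4).

-1301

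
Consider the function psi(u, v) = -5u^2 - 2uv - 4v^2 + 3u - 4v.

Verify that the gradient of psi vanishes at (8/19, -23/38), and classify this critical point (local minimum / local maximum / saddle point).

local maximum

∇psi = (-10u - 2v + 3, -2u - 8v - 4); substituting (8/19, -23/38) gives ∇psi = (0, 0), so (8/19, -23/38) is indeed a critical point.
The Hessian of psi is constant: H = [[-10, -2], [-2, -8]].
det(H) = (-10)·(-8) − (-2)² = 76.
det(H) > 0 and tr(H) = -18 < 0, so H is negative definite and the point is a local maximum.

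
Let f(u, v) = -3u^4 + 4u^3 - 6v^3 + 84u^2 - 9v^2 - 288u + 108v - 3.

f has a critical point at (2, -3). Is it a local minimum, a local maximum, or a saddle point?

The mixed partial ∂²f/∂u∂v is 0, so the Hessian at any point is diag(f_uu, f_vv) = diag(12(-3u^2 + 2u + 14), -18(2v + 1)).
At (2, -3): H = diag(72, 90).
Both eigenvalues are positive, so H is positive definite: a local minimum.

local minimum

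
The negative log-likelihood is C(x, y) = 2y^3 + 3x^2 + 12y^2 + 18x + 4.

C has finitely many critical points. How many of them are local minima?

1

C separates as a function of x plus a function of y, so ∇C=0 decouples.
∂C/∂x = 6(x + 3) = 0 at x ∈ {-3}; ∂C/∂y = 6y(y + 4) = 0 at y ∈ {-4, 0}.
The Hessian is diagonal: diag(C_xx, C_yy). Second derivatives: C_xx(-3)=6; C_yy(-4)=-24, C_yy(0)=24.
Local minima occur where both diagonal entries positive: (-3, 0). Count: 1.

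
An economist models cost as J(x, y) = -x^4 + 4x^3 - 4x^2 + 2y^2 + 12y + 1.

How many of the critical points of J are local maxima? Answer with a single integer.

J separates as a function of x plus a function of y, so ∇J=0 decouples.
∂J/∂x = -4x(x - 2)(x - 1) = 0 at x ∈ {0, 1, 2}; ∂J/∂y = 4(y + 3) = 0 at y ∈ {-3}.
The Hessian is diagonal: diag(J_xx, J_yy). Second derivatives: J_xx(0)=-8, J_xx(1)=4, J_xx(2)=-8; J_yy(-3)=4.
Local maxima occur where both diagonal entries negative: none. Count: 0.

0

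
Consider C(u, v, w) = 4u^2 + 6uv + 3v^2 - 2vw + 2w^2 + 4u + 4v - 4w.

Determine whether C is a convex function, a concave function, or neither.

convex

C is quadratic, so its Hessian is the constant matrix H = [[8, 6, 0], [6, 6, -2], [0, -2, 4]].
Leading principal minors: 8, 12, 16.
All positive ⇒ H ≻ 0 ⇒ convex.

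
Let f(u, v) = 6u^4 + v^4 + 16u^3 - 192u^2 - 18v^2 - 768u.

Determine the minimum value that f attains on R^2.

f(u,v) separates as P(u) + Q(v), so its minimum is min P + min Q.
P'(u) = 24(u - 4)(u + 2)(u + 4) vanishes at u ∈ {-4, -2, 4}; Q'(v) = 4v(v - 3)(v + 3) vanishes at v ∈ {-3, 0, 3}.
Local minima of P (where P''>0): P(-4)=512, P(4)=-3584. Local minima of Q: Q(-3)=-81, Q(3)=-81.
So the global minimum of f is P(4) + Q(-3) = -3584 − 81 = -3665, attained at (4, -3).

-3665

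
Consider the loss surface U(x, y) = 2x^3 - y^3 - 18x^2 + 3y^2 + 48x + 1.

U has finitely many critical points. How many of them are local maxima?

1

U separates as a function of x plus a function of y, so ∇U=0 decouples.
∂U/∂x = 6(x - 4)(x - 2) = 0 at x ∈ {2, 4}; ∂U/∂y = -3y(y - 2) = 0 at y ∈ {0, 2}.
The Hessian is diagonal: diag(U_xx, U_yy). Second derivatives: U_xx(2)=-12, U_xx(4)=12; U_yy(0)=6, U_yy(2)=-6.
Local maxima occur where both diagonal entries negative: (2, 2). Count: 1.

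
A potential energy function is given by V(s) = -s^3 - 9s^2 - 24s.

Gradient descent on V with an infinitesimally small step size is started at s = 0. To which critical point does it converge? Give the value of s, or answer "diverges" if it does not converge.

V'(s) = -3(s + 2)(s + 4), so V'(0) = -24.
Gradient descent moves in the -V' direction, i.e. s is increasing.
There is no critical point above s=0, and V' keeps the same sign, so the iterate runs off to +∞.

diverges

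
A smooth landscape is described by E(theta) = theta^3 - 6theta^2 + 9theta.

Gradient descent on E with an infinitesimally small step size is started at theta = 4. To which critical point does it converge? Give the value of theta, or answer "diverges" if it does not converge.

3

E'(theta) = 3(theta - 3)(theta - 1), so E'(4) = 9.
Gradient descent moves in the -E' direction, i.e. theta is decreasing.
The nearest critical point in that direction is theta = 3, where E'' = 6 > 0 (a local minimum). The iterate converges there.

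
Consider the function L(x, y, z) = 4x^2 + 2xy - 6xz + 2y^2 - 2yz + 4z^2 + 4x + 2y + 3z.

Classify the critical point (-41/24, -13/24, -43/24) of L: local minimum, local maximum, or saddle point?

The Hessian is constant: H = [[8, 2, -6], [2, 4, -2], [-6, -2, 8]].
Leading principal minors: Δ₁ = 8, Δ₂ = 28, Δ₃ = 96.
All leading minors are positive, so H is positive definite: a local minimum.

local minimum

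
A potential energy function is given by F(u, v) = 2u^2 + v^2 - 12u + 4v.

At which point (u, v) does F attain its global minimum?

F(u,v) separates as P(u) + Q(v), so its minimum is min P + min Q.
P'(u) = 4u - 12 vanishes at u ∈ {3}; Q'(v) = 2v + 4 vanishes at v ∈ {-2}.
Local minima of P (where P''>0): P(3)=-18. Local minima of Q: Q(-2)=-4.
So the global minimum of F is P(3) + Q(-2) = -18 − 4 = -22, attained at (3, -2).

(3, -2)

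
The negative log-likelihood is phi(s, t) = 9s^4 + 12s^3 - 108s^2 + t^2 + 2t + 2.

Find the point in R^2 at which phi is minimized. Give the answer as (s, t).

(-3, -1)

phi(s,t) separates as P(s) + Q(t) + 2, so its minimum is min P + min Q + 2.
P'(s) = 36s(s - 2)(s + 3) vanishes at s ∈ {-3, 0, 2}; Q'(t) = 2(t + 1) vanishes at t ∈ {-1}.
Local minima of P (where P''>0): P(-3)=-567, P(2)=-192. Local minima of Q: Q(-1)=-1.
So the global minimum of phi is P(-3) + Q(-1) + 2 = -567 − 1 + 2 = -566, attained at (-3, -1).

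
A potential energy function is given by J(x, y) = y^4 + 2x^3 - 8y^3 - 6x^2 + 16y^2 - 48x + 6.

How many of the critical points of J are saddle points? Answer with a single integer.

J separates as a function of x plus a function of y, so ∇J=0 decouples.
∂J/∂x = 6(x - 4)(x + 2) = 0 at x ∈ {-2, 4}; ∂J/∂y = 4y(y - 4)(y - 2) = 0 at y ∈ {0, 2, 4}.
The Hessian is diagonal: diag(J_xx, J_yy). Second derivatives: J_xx(-2)=-36, J_xx(4)=36; J_yy(0)=32, J_yy(2)=-16, J_yy(4)=32.
Saddle points occur where the two diagonal entries have opposite signs: (-2, 0), (-2, 4), (4, 2). Count: 3.

3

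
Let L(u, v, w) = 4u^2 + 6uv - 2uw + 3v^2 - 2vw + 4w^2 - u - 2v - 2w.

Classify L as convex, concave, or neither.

L is quadratic, so its Hessian is the constant matrix H = [[8, 6, -2], [6, 6, -2], [-2, -2, 8]].
Leading principal minors: 8, 12, 88.
All positive ⇒ H ≻ 0 ⇒ convex.

convex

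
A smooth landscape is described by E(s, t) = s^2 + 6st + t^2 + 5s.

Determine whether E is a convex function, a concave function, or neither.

E is quadratic, so its Hessian is the constant matrix H = [[2, 6], [6, 2]].
det(H) = -32, tr(H) = 4.
det(H) < 0, so H is indefinite: neither convex nor concave.

neither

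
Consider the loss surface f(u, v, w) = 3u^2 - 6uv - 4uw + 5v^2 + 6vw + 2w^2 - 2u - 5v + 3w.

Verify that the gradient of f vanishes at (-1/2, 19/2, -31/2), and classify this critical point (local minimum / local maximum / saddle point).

∇f = (6u - 6v - 4w - 2, -6u + 10v + 6w - 5, -4u + 6v + 4w + 3); substituting (-1/2, 19/2, -31/2) gives ∇f = (0, 0, 0), so (-1/2, 19/2, -31/2) is indeed a critical point.
The Hessian is constant: H = [[6, -6, -4], [-6, 10, 6], [-4, 6, 4]].
Leading principal minors: Δ₁ = 6, Δ₂ = 24, Δ₃ = 8.
All leading minors are positive, so H is positive definite: a local minimum.

local minimum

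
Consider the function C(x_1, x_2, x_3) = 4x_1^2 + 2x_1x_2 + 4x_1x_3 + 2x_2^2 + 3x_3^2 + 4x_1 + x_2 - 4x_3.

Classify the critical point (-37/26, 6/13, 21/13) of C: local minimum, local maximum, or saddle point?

local minimum

The Hessian is constant: H = [[8, 2, 4], [2, 4, 0], [4, 0, 6]].
Leading principal minors: Δ₁ = 8, Δ₂ = 28, Δ₃ = 104.
All leading minors are positive, so H is positive definite: a local minimum.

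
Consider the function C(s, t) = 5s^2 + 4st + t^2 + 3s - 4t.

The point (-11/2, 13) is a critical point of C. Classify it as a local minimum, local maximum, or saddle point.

local minimum

The Hessian of C is constant: H = [[10, 4], [4, 2]].
det(H) = 10·2 − 4² = 4.
det(H) > 0 and tr(H) = 12 > 0, so H is positive definite and the point is a local minimum.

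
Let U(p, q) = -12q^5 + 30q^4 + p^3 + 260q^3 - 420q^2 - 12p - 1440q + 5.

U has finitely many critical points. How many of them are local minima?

2

U separates as a function of p plus a function of q, so ∇U=0 decouples.
∂U/∂p = 3(p - 2)(p + 2) = 0 at p ∈ {-2, 2}; ∂U/∂q = -60(q - 4)(q - 2)(q + 1)(q + 3) = 0 at q ∈ {-3, -1, 2, 4}.
The Hessian is diagonal: diag(U_pp, U_qq). Second derivatives: U_pp(-2)=-12, U_pp(2)=12; U_qq(-3)=4200, U_qq(-1)=-1800, U_qq(2)=1800, U_qq(4)=-4200.
Local minima occur where both diagonal entries positive: (2, -3), (2, 2). Count: 2.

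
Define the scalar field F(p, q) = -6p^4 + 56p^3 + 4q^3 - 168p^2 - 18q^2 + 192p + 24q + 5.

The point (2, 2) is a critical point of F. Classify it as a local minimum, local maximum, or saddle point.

The mixed partial ∂²F/∂p∂q is 0, so the Hessian at any point is diag(F_pp, F_qq) = diag(24(-3p^2 + 14p - 14), 12(2q - 3)).
At (2, 2): H = diag(48, 12).
Both eigenvalues are positive, so H is positive definite: a local minimum.

local minimum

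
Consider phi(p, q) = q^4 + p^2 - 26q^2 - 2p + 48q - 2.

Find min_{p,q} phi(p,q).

phi(p,q) separates as A(p) + B(q) − 2, so its minimum is min A + min B − 2.
A'(p) = 2p - 2 vanishes at p ∈ {1}; B'(q) = 4(q - 3)(q - 1)(q + 4) vanishes at q ∈ {-4, 1, 3}.
Local minima of A (where A''>0): A(1)=-1. Local minima of B: B(-4)=-352, B(3)=-9.
So the global minimum of phi is A(1) + B(-4) − 2 = -1 − 352 − 2 = -355, attained at (1, -4).

-355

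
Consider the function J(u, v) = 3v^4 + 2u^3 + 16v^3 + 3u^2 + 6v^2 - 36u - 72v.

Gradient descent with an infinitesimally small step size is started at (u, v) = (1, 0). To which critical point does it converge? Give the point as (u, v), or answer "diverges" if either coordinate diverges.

J is separable, so gradient descent decouples: u follows -∂J/∂u, v follows -∂J/∂v.
∂J/∂u = 6(u - 2)(u + 3); at u=1 this is -24, so u increases.
∂J/∂v = 12(v - 1)(v + 2)(v + 3); at v=0 this is -72, so v increases.
u converges to its nearest critical value 2 (a local min of the u-part); v converges to 1. The iterate converges to (2, 1).

(2, 1)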